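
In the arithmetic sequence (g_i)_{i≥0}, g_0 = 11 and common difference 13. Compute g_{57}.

g_i = 11 + (i - 0)·13.
g_{57} = 11 + 57·13 = 752.

752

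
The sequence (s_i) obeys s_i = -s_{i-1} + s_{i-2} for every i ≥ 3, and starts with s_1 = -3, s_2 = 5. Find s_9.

s_3 = -8  s_4 = 13  s_5 = -21  s_6 = 34  s_7 = -55  s_8 = 89  s_9 = -144.

-144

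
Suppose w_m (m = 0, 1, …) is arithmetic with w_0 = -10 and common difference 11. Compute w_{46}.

496

w_m = -10 + (m - 0)·11.
w_{46} = -10 + 46·11 = 496.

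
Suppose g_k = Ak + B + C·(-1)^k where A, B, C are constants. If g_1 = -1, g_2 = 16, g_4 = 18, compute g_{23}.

21

Plug in k = 1, 2, 4: A + B - C = -1; 2A + B + C = 16; 4A + B + C = 18.
Subtracting the first from the second: A + 2C = 17.
Subtracting the second from the third: 2A = 2.
Solving: C = 8, A = 1, then B = 6.
Hence g_{23} = 1·23 + 6 + 8·(-1) = 21.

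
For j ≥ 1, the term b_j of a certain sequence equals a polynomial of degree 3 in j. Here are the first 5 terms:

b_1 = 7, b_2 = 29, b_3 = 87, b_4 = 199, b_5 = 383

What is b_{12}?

1st diffs: 22, 58, 112, 184.
2nd diffs: 36, 54, 72.
3rd diffs: 18, 18 (constant).
Newton forward-difference form: b_j = 7 + 22·C(j-1,1) + 36·C(j-1,2) + 18·C(j-1,3).
At j = 12: j-1 = 11, so b_{12} = 7 + 242 + 1980 + 2970 = 5199.

5199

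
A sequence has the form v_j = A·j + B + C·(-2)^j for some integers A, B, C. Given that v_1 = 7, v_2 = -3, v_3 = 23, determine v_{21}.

At j = 1, 2, 3: A + B - 2C = 7; 2A + B + 4C = -3; 3A + B - 8C = 23.
Subtracting the first from the second: A + 6C = -10.
Subtracting the second from the third: A - 12C = 26.
Solving: C = -2, A = 2, then B = 1.
Hence v_{21} = 2·21 + 1 + (-2)·(-2097152) = 4194347.

4194347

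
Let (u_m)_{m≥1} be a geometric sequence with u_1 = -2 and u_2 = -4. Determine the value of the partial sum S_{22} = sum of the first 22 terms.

Common ratio r = 2.
u_m = (-2)·2^(m-1).
S = (-2)·(2^22 - 1)/(2 - 1) = (-2)·(4194304 - 1)/(1) = -8388606.

-8388606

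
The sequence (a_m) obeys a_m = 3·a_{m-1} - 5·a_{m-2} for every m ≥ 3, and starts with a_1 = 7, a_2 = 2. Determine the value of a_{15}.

658771

Compute successive terms:
a_3 = -29; a_4 = -97; a_5 = -146; …; a_{12} = -55897; a_{13} = -44921; a_{14} = 144722; a_{15} = 658771.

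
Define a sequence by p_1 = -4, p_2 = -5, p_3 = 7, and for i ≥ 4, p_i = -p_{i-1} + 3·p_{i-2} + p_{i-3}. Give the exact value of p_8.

-510

Step forward from the initial values:
p_4 = -26; p_5 = 42; p_6 = -113; p_7 = 213; p_8 = -510.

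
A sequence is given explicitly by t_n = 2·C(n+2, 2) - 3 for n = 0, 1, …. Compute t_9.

107

C(11, 2) = 55, so t_9 = 107.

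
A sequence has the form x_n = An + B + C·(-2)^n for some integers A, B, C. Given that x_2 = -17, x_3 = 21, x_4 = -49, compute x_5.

The three given values yield: 2A + B + 4C = -17; 3A + B - 8C = 21; 4A + B + 16C = -49.
Subtracting the first from the second: A - 12C = 38.
Subtracting the second from the third: A + 24C = -70.
Solving: C = -3, A = 2, then B = -9.
Therefore x_5 = 10 + (-9) + (-3)·(-32) = 97.

97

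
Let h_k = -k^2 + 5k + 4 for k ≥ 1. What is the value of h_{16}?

-172

h_{16} = -1·16^2 + 5·16 + 4 = -172.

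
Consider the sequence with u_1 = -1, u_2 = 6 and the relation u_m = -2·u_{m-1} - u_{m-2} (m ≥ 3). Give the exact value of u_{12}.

Compute successive terms:
u_3 = -11, u_4 = 16, u_5 = -21, u_6 = 26, u_7 = -31, u_8 = 36, u_9 = -41, u_{10} = 46, u_{11} = -51, u_{12} = 56.
(Characteristic roots are -1 and -1.)

56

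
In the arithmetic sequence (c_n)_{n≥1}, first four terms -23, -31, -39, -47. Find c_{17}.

-151

Common difference d = -8.
c_n = -23 + (n - 1)·(-8).
c_{17} = -23 + 16·(-8) = -151.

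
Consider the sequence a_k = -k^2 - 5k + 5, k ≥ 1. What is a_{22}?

-589

a_{22} = -1·22^2 - 5·22 + 5 = -589.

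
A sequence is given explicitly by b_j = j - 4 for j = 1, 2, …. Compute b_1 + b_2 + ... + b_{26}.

Over j = 1..26: Σj = 351.
Total = (1)·351 + (-4)·26 = 247.

247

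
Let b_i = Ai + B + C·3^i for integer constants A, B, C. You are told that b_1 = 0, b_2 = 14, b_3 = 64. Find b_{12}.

1594270

Plug in i = 1, 2, 3: A + B + 3C = 0; 2A + B + 9C = 14; 3A + B + 27C = 64.
Subtracting the first from the second: A + 6C = 14.
Subtracting the second from the third: A + 18C = 50.
Solving: C = 3, A = -4, then B = -5.
Therefore b_{12} = -48 + (-5) + 3·531441 = 1594270.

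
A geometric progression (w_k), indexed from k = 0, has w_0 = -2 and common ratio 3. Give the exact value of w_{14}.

w_k = (-2)·3^(k-0).
w_{14} = (-2)·3^14 = -9565938.

-9565938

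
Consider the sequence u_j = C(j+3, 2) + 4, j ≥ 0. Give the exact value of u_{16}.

175

C(19, 2) = 171, so u_{16} = 175.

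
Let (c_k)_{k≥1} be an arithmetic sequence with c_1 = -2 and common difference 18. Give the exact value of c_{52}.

c_k = -2 + (k - 1)·18.
c_{52} = -2 + 51·18 = 916.

916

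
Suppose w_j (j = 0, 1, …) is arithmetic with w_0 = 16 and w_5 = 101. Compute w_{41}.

713

Common difference d = (101 - 16) / (5 - 0) = 17.
w_j = 16 + (j - 0)·17.
w_{41} = 16 + 41·17 = 713.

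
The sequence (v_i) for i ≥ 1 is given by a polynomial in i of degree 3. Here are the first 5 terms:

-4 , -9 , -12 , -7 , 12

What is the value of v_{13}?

1388

1st diffs: -5, -3, 5, 19.
2nd diffs: 2, 8, 14.
3rd diffs: 6, 6 (constant).
Newton forward-difference form: v_i = -4 + (-5)·C(i-1,1) + 2·C(i-1,2) + 6·C(i-1,3).
At i = 13: i-1 = 12, so v_{13} = -4 - 60 + 132 + 1320 = 1388.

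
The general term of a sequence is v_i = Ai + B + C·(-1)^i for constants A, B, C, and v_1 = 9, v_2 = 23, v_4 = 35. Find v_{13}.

81

Write the equations: A + B - C = 9; 2A + B + C = 23; 4A + B + C = 35.
Subtracting the first from the second: A + 2C = 14.
Subtracting the second from the third: 2A = 12.
Solving: C = 4, A = 6, then B = 7.
Therefore v_{13} = 78 + 7 + 4·(-1) = 81.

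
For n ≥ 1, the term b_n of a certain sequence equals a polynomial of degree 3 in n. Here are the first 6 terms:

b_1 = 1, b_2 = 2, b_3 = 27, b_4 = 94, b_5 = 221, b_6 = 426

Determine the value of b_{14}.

1st diffs: 1, 25, 67, 127, 205.
2nd diffs: 24, 42, 60, 78.
3rd diffs: 18, 18, 18 (constant).
So b_n = 3n^3 - 6n^2 - 2n + 6.
Evaluating at n = 14 gives b_{14} = 7034.

7034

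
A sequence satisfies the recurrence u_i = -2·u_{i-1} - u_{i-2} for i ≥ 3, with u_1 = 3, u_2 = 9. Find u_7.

-69

Compute successive terms:
u_3 = -21  u_4 = 33  u_5 = -45  u_6 = 57  u_7 = -69.
(Characteristic roots are -1 and -1.)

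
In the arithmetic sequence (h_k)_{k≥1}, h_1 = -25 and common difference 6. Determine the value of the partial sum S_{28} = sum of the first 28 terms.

1568

h_k = -25 + (k - 1)·6.
h_{28} = 137; S = 28·(-25 + 137)/2 = 1568.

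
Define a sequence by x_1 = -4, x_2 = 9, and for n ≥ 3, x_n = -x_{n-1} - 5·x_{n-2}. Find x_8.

-1111

Applying the relation repeatedly:
x_3 = 11  x_4 = -56  x_5 = 1  x_6 = 279  x_7 = -284  x_8 = -1111.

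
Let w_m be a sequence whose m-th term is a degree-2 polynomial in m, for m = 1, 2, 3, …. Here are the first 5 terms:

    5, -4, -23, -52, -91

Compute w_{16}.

1st diffs: -9, -19, -29, -39.
2nd diffs: -10, -10, -10 (constant).
Newton forward-difference form: w_m = 5 + (-9)·C(m-1,1) + (-10)·C(m-1,2).
At m = 16: m-1 = 15, so w_{16} = 5 - 135 - 1050 = -1180.

-1180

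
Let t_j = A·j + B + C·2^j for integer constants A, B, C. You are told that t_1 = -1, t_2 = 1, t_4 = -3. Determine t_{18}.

-262075

Plug in j = 1, 2, 4: A + B + 2C = -1; 2A + B + 4C = 1; 4A + B + 16C = -3.
Subtracting the first from the second: A + 2C = 2.
Subtracting the second from the third: 2A + 12C = -4.
Solving: C = -1, A = 4, then B = -3.
Hence t_{18} = 4·18 + (-3) + (-1)·262144 = -262075.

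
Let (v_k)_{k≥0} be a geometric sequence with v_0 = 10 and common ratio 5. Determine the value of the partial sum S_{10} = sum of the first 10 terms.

24414060

v_k = 10·5^(k-0).
S = 10·(5^10 - 1)/(5 - 1) = 10·(9765625 - 1)/(4) = 24414060.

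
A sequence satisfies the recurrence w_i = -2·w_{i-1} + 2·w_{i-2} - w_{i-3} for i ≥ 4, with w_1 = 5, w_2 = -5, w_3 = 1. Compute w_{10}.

-7545

Step forward from the initial values:
w_4 = -17  w_5 = 41  w_6 = -117  w_7 = 333  w_8 = -941  w_9 = 2665  w_{10} = -7545.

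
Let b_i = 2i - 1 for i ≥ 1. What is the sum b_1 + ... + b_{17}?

Over i = 1..17: Σi = 153.
Total = (2)·153 + (-1)·17 = 289.

289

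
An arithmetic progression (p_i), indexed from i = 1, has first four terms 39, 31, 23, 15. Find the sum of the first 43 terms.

-5547

Common difference d = -8.
p_i = 39 + (i - 1)·(-8).
p_{43} = -297; S = 43·(39 + (-297))/2 = -5547.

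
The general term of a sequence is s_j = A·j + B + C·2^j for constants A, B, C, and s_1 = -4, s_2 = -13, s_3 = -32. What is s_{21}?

-10485734

The three given values yield: A + B + 2C = -4; 2A + B + 4C = -13; 3A + B + 8C = -32.
Subtracting the first from the second: A + 2C = -9.
Subtracting the second from the third: A + 4C = -19.
Solving: C = -5, A = 1, then B = 5.
Therefore s_{21} = 21 + 5 + (-5)·2097152 = -10485734.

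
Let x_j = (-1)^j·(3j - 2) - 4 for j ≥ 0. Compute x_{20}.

54

(-1)^20 = 1; 3j - 2 at j=20 is 58; so x_{20} = 54.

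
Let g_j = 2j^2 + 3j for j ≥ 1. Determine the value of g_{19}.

779

g_{19} = 2·19^2 + 3·19 = 779.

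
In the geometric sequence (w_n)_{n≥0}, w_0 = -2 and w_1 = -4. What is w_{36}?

Common ratio r = 2.
w_n = (-2)·2^(n-0).
w_{36} = (-2)·2^36 = -137438953472.

-137438953472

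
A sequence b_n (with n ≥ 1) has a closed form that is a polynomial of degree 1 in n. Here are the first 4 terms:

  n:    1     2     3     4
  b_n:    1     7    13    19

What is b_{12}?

67

1st diffs: 6, 6, 6 (constant).
So b_n = 6n - 5.
Evaluating at n = 12 gives b_{12} = 67.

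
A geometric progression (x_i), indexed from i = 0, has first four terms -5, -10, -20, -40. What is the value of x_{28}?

-1342177280

Common ratio r = 2.
x_i = (-5)·2^(i-0).
x_{28} = (-5)·2^28 = -1342177280.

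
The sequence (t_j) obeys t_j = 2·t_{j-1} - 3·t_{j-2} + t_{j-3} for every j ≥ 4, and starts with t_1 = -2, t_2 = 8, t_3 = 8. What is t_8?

t_4 = -10, t_5 = -36, t_6 = -34, t_7 = 30, t_8 = 126.

126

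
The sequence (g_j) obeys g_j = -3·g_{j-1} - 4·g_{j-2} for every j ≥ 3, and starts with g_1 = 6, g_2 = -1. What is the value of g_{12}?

13507

Iterate the recurrence:
g_3 = -21;  g_4 = 67;  g_5 = -117;  g_6 = 83;  g_7 = 219;  g_8 = -989;  g_9 = 2091;  g_{10} = -2317;  g_{11} = -1413;  g_{12} = 13507.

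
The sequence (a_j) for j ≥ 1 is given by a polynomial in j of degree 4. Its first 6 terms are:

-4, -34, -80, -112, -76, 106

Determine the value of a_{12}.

11656

1st diffs: -30, -46, -32, 36, 182.
2nd diffs: -16, 14, 68, 146.
3rd diffs: 30, 54, 78.
4th diffs: 24, 24 (constant).
Newton forward-difference form: a_j = -4 + (-30)·C(j-1,1) + (-16)·C(j-1,2) + 30·C(j-1,3) + 24·C(j-1,4).
At j = 12: j-1 = 11, so a_{12} = -4 - 330 - 880 + 4950 + 7920 = 11656.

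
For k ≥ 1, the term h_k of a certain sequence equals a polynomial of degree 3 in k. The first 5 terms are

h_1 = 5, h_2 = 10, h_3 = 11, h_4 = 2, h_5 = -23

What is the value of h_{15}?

1st diffs: 5, 1, -9, -25.
2nd diffs: -4, -10, -16.
3rd diffs: -6, -6 (constant).
Newton forward-difference form: h_k = 5 + 5·C(k-1,1) + (-4)·C(k-1,2) + (-6)·C(k-1,3).
At k = 15: k-1 = 14, so h_{15} = 5 + 70 - 364 - 2184 = -2473.

-2473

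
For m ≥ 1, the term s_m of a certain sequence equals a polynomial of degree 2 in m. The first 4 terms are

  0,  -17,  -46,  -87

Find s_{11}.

-710

1st diffs: -17, -29, -41.
2nd diffs: -12, -12 (constant).
Newton forward-difference form: s_m = (-17)·C(m-1,1) + (-12)·C(m-1,2).
At m = 11: m-1 = 10, so s_{11} = -170 - 540 = -710.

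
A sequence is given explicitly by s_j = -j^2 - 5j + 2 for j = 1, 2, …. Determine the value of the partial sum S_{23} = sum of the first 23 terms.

-5658

Over j = 1..23: Σj = 276, Σj² = 4324.
Total = (-1)·4324 + (-5)·276 + (2)·23 = -5658.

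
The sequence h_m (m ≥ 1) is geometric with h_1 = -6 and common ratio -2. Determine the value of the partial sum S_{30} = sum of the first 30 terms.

h_m = (-6)·(-2)^(m-1).
S = (-6)·((-2)^30 - 1)/(-2 - 1) = (-6)·(1073741824 - 1)/(-3) = 2147483646.

2147483646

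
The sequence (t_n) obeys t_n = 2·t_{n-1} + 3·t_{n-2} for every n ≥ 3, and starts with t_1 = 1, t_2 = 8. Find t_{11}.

132859

Applying the relation repeatedly:
t_3 = 19, t_4 = 62, t_5 = 181, t_6 = 548, t_7 = 1639, t_8 = 4922, t_9 = 14761, t_{10} = 44288, t_{11} = 132859.
(Characteristic roots are 3 and -1.)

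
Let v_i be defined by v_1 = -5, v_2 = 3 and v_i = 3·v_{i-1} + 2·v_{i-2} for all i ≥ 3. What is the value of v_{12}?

54531

Compute successive terms:
v_3 = -1, v_4 = 3, v_5 = 7, v_6 = 27, v_7 = 95, v_8 = 339, v_9 = 1207, v_{10} = 4299, v_{11} = 15311, v_{12} = 54531.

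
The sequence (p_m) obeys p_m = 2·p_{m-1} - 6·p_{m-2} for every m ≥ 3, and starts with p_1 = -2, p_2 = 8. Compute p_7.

208

p_3 = 28;  p_4 = 8;  p_5 = -152;  p_6 = -352;  p_7 = 208.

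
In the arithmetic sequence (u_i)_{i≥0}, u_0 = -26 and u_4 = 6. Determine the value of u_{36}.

Common difference d = (6 - (-26)) / (4 - 0) = 8.
u_i = -26 + (i - 0)·8.
u_{36} = -26 + 36·8 = 262.

262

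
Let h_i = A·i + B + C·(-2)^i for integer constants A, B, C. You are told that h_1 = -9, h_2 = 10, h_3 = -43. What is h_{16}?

Plug in i = 1, 2, 3: A + B - 2C = -9; 2A + B + 4C = 10; 3A + B - 8C = -43.
Subtracting the first from the second: A + 6C = 19.
Subtracting the second from the third: A - 12C = -53.
Solving: C = 4, A = -5, then B = 4.
Hence h_{16} = -5·16 + 4 + 4·65536 = 262068.

262068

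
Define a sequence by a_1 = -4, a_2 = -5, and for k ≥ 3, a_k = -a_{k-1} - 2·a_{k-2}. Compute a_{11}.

Step forward from the initial values:
a_3 = 13, a_4 = -3, a_5 = -23, a_6 = 29, a_7 = 17, a_8 = -75, a_9 = 41, a_{10} = 109, a_{11} = -191.

-191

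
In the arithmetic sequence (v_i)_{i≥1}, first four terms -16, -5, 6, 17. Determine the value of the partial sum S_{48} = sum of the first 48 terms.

Common difference d = 11.
v_i = -16 + (i - 1)·11.
v_{48} = 501; S = 48·(-16 + 501)/2 = 11640.

11640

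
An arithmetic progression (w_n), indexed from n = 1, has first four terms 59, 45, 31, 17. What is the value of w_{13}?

-109

Common difference d = -14.
w_n = 59 + (n - 1)·(-14).
w_{13} = 59 + 12·(-14) = -109.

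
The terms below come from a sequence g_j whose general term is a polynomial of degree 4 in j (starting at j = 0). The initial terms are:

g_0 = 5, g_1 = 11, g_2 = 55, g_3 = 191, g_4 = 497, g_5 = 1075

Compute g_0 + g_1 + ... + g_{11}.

54554

1st diffs: 6, 44, 136, 306, 578.
2nd diffs: 38, 92, 170, 272.
3rd diffs: 54, 78, 102.
4th diffs: 24, 24 (constant).
Newton forward-difference form: g_j = 5 + 6·C(j,1) + 38·C(j,2) + 54·C(j,3) + 24·C(j,4).
Continuing: …, 2051, 3575, 5821, 8987, …, g_{11} = 18991.
Summing j = 0..11 (12 terms) gives 54554.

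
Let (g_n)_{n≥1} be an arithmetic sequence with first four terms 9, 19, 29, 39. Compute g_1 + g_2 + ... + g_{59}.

17641

Common difference d = 10.
g_n = 9 + (n - 1)·10.
g_{59} = 589; S = 59·(9 + 589)/2 = 17641.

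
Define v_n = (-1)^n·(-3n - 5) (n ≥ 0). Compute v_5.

(-1)^5 = -1; -3n - 5 at n=5 is -20; so v_5 = 20.

20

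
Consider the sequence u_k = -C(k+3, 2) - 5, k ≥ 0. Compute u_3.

C(6, 2) = 15, so u_3 = -20.

-20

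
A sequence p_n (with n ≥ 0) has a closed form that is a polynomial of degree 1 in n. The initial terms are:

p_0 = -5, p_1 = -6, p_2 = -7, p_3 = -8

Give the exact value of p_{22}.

1st diffs: -1, -1, -1 (constant).
So p_n = -n - 5.
Evaluating at n = 22 gives p_{22} = -27.

-27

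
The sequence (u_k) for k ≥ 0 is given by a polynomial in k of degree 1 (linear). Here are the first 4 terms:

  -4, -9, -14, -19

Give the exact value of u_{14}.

-74

1st diffs: -5, -5, -5 (constant).
So u_k = -5k - 4.
Evaluating at k = 14 gives u_{14} = -74.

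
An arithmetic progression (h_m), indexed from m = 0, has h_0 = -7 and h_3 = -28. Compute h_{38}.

Common difference d = (-28 - (-7)) / (3 - 0) = -7.
h_m = -7 + (m - 0)·(-7).
h_{38} = -7 + 38·(-7) = -273.

-273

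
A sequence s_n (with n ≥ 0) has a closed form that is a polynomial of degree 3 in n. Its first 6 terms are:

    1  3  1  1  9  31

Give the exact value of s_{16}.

1st diffs: 2, -2, 0, 8, 22.
2nd diffs: -4, 2, 8, 14.
3rd diffs: 6, 6, 6 (constant).
Newton forward-difference form: s_n = 1 + 2·C(n,1) + (-4)·C(n,2) + 6·C(n,3).
At n = 16: n = 16, so s_{16} = 1 + 32 - 480 + 3360 = 2913.

2913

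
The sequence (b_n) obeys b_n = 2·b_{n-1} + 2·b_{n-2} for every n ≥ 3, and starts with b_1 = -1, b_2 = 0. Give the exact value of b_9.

Compute successive terms:
b_3 = -2, b_4 = -4, b_5 = -12, b_6 = -32, b_7 = -88, b_8 = -240, b_9 = -656.

-656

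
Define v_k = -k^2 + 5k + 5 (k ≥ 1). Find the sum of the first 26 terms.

-4316

Over k = 1..26: Σk = 351, Σk² = 6201.
Total = (-1)·6201 + (5)·351 + (5)·26 = -4316.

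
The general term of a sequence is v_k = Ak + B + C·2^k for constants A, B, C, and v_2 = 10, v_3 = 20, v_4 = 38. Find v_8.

526

Plug in k = 2, 3, 4: 2A + B + 4C = 10; 3A + B + 8C = 20; 4A + B + 16C = 38.
Subtracting the first from the second: A + 4C = 10.
Subtracting the second from the third: A + 8C = 18.
Solving: C = 2, A = 2, then B = -2.
Therefore v_8 = 16 + (-2) + 2·256 = 526.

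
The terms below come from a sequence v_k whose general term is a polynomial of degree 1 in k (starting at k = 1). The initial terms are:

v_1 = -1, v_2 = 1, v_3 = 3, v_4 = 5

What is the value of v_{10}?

1st diffs: 2, 2, 2 (constant).
So v_k = 2k - 3.
Evaluating at k = 10 gives v_{10} = 17.

17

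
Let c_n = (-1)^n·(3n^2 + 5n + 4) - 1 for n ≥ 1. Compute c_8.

235

(-1)^8 = 1; 3n^2 + 5n + 4 at n=8 is 236; so c_8 = 235.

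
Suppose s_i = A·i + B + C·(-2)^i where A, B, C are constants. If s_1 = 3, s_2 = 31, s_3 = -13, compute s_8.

Write the equations: A + B - 2C = 3; 2A + B + 4C = 31; 3A + B - 8C = -13.
Subtracting the first from the second: A + 6C = 28.
Subtracting the second from the third: A - 12C = -44.
Solving: C = 4, A = 4, then B = 7.
So s_i = 4·i + 7 + 4·(-2)^i; at i=8 this is 1063.

1063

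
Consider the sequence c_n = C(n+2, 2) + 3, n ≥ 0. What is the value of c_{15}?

139

C(17, 2) = 136, so c_{15} = 139.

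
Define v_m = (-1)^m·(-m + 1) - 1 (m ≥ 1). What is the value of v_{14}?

(-1)^14 = 1; -m + 1 at m=14 is -13; so v_{14} = -14.

-14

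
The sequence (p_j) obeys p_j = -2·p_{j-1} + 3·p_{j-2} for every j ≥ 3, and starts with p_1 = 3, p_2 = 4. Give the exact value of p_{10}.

Step forward from the initial values:
p_3 = 1; p_4 = 10; p_5 = -17; p_6 = 64; p_7 = -179; p_8 = 550; p_9 = -1637; p_{10} = 4924.
(Characteristic roots are 1 and -3.)

4924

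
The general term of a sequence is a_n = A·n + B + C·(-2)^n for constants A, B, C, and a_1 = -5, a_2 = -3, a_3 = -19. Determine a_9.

Write the equations: A + B - 2C = -5; 2A + B + 4C = -3; 3A + B - 8C = -19.
Subtracting the first from the second: A + 6C = 2.
Subtracting the second from the third: A - 12C = -16.
Solving: C = 1, A = -4, then B = 1.
So a_n = -4·n + 1 + 1·(-2)^n; at n=9 this is -547.

-547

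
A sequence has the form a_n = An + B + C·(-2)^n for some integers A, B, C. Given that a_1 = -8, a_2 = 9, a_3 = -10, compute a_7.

-230

At n = 1, 2, 3: A + B - 2C = -8; 2A + B + 4C = 9; 3A + B - 8C = -10.
Subtracting the first from the second: A + 6C = 17.
Subtracting the second from the third: A - 12C = -19.
Solving: C = 2, A = 5, then B = -9.
Hence a_7 = 5·7 + (-9) + 2·(-128) = -230.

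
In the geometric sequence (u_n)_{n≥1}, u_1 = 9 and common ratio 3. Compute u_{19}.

u_n = 9·3^(n-1).
u_{19} = 9·3^18 = 3486784401.

3486784401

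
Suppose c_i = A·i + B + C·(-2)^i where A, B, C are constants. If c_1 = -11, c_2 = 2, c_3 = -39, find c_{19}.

The three given values yield: A + B - 2C = -11; 2A + B + 4C = 2; 3A + B - 8C = -39.
Subtracting the first from the second: A + 6C = 13.
Subtracting the second from the third: A - 12C = -41.
Solving: C = 3, A = -5, then B = 0.
Hence c_{19} = -5·19 + 0 + 3·(-524288) = -1572959.

-1572959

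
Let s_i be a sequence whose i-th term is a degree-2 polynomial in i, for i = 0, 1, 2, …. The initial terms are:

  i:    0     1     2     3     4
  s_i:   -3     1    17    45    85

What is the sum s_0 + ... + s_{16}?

1st diffs: 4, 16, 28, 40.
2nd diffs: 12, 12, 12 (constant).
Newton forward-difference form: s_i = -3 + 4·C(i,1) + 12·C(i,2).
Continuing: …, 137, 201, 277, 365, …, s_{16} = 1501.
Summing i = 0..16 (17 terms) gives 8653.

8653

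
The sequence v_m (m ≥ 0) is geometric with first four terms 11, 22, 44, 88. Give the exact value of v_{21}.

Common ratio r = 2.
v_m = 11·2^(m-0).
v_{21} = 11·2^21 = 23068672.

23068672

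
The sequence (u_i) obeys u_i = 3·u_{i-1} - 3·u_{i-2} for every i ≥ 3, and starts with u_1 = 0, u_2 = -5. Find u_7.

u_3 = -15  u_4 = -30  u_5 = -45  u_6 = -45  u_7 = 0.

0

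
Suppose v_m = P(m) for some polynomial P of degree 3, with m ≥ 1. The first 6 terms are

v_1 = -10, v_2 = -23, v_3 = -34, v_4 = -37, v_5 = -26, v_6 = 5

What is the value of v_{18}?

1st diffs: -13, -11, -3, 11, 31.
2nd diffs: 2, 8, 14, 20.
3rd diffs: 6, 6, 6 (constant).
Newton forward-difference form: v_m = -10 + (-13)·C(m-1,1) + 2·C(m-1,2) + 6·C(m-1,3).
At m = 18: m-1 = 17, so v_{18} = -10 - 221 + 272 + 4080 = 4121.

4121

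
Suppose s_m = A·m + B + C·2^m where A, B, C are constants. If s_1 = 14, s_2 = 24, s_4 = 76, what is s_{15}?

131106

At m = 1, 2, 4: A + B + 2C = 14; 2A + B + 4C = 24; 4A + B + 16C = 76.
Subtracting the first from the second: A + 2C = 10.
Subtracting the second from the third: 2A + 12C = 52.
Solving: C = 4, A = 2, then B = 4.
Therefore s_{15} = 30 + 4 + 4·32768 = 131106.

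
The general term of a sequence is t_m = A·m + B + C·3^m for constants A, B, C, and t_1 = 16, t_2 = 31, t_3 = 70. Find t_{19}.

The three given values yield: A + B + 3C = 16; 2A + B + 9C = 31; 3A + B + 27C = 70.
Subtracting the first from the second: A + 6C = 15.
Subtracting the second from the third: A + 18C = 39.
Solving: C = 2, A = 3, then B = 7.
So t_m = 3·m + 7 + 2·3^m; at m=19 this is 2324522998.

2324522998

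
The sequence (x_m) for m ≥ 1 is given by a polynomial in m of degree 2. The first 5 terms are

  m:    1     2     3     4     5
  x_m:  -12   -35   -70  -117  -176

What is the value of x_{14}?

-1247

1st diffs: -23, -35, -47, -59.
2nd diffs: -12, -12, -12 (constant).
Newton forward-difference form: x_m = -12 + (-23)·C(m-1,1) + (-12)·C(m-1,2).
At m = 14: m-1 = 13, so x_{14} = -12 - 299 - 936 = -1247.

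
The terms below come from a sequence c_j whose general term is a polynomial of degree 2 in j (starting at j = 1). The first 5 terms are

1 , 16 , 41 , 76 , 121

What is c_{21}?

1st diffs: 15, 25, 35, 45.
2nd diffs: 10, 10, 10 (constant).
So c_j = 5j^2 - 4.
Evaluating at j = 21 gives c_{21} = 2201.

2201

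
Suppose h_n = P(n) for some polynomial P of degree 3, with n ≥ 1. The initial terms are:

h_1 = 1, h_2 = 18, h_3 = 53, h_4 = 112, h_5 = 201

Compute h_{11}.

1st diffs: 17, 35, 59, 89.
2nd diffs: 18, 24, 30.
3rd diffs: 6, 6 (constant).
So h_n = n^3 + 3n^2 + n - 4.
Evaluating at n = 11 gives h_{11} = 1701.

1701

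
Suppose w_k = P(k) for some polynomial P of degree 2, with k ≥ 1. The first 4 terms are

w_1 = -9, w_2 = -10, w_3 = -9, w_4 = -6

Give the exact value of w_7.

15

1st diffs: -1, 1, 3.
2nd diffs: 2, 2 (constant).
So w_k = k^2 - 4k - 6.
Evaluating at k = 7 gives w_7 = 15.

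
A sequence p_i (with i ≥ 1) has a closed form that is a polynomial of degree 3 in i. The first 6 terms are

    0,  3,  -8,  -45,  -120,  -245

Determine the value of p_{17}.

1st diffs: 3, -11, -37, -75, -125.
2nd diffs: -14, -26, -38, -50.
3rd diffs: -12, -12, -12 (constant).
Newton forward-difference form: p_i = 3·C(i-1,1) + (-14)·C(i-1,2) + (-12)·C(i-1,3).
At i = 17: i-1 = 16, so p_{17} = 48 - 1680 - 6720 = -8352.

-8352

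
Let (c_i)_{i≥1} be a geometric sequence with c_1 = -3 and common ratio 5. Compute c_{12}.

-146484375

c_i = (-3)·5^(i-1).
c_{12} = (-3)·5^11 = -146484375.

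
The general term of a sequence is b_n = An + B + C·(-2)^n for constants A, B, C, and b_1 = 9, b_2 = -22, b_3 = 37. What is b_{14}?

-81934

Write the equations: A + B - 2C = 9; 2A + B + 4C = -22; 3A + B - 8C = 37.
Subtracting the first from the second: A + 6C = -31.
Subtracting the second from the third: A - 12C = 59.
Solving: C = -5, A = -1, then B = 0.
Therefore b_{14} = -14 + 0 + (-5)·16384 = -81934.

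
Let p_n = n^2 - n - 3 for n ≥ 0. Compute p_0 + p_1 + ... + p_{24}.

4525

Over n = 0..24: Σn = 300, Σn² = 4900.
Total = (1)·4900 + (-1)·300 + (-3)·25 = 4525.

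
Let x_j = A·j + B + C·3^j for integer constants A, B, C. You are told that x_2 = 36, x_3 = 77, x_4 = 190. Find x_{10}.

118156

Write the equations: 2A + B + 9C = 36; 3A + B + 27C = 77; 4A + B + 81C = 190.
Subtracting the first from the second: A + 18C = 41.
Subtracting the second from the third: A + 54C = 113.
Solving: C = 2, A = 5, then B = 8.
So x_j = 5·j + 8 + 2·3^j; at j=10 this is 118156.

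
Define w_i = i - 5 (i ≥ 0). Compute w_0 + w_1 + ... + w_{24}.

175

Over i = 0..24: Σi = 300.
Total = (1)·300 + (-5)·25 = 175.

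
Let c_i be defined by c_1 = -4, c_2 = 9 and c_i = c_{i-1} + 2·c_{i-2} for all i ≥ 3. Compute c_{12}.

c_3 = 1; c_4 = 19; c_5 = 21; c_6 = 59; c_7 = 101; c_8 = 219; c_9 = 421; c_{10} = 859; c_{11} = 1701; c_{12} = 3419.
(Characteristic roots are 2 and -1.)

3419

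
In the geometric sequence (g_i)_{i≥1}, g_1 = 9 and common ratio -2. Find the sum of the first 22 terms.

g_i = 9·(-2)^(i-1).
S = 9·((-2)^22 - 1)/(-2 - 1) = 9·(4194304 - 1)/(-3) = -12582909.

-12582909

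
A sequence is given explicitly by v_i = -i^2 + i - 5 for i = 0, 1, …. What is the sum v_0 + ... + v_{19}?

Over i = 0..19: Σi = 190, Σi² = 2470.
Total = (-1)·2470 + (1)·190 + (-5)·20 = -2380.

-2380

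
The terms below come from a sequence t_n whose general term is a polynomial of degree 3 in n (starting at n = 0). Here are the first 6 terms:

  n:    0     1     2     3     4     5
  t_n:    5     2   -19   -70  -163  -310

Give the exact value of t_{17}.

-10654

1st diffs: -3, -21, -51, -93, -147.
2nd diffs: -18, -30, -42, -54.
3rd diffs: -12, -12, -12 (constant).
Newton forward-difference form: t_n = 5 + (-3)·C(n,1) + (-18)·C(n,2) + (-12)·C(n,3).
At n = 17: n = 17, so t_{17} = 5 - 51 - 2448 - 8160 = -10654.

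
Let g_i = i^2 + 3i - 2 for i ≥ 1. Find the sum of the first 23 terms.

5106

Over i = 1..23: Σi = 276, Σi² = 4324.
Total = (1)·4324 + (3)·276 + (-2)·23 = 5106.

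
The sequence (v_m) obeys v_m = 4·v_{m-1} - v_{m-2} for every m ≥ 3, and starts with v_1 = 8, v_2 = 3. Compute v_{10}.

34723

v_3 = 4; v_4 = 13; v_5 = 48; v_6 = 179; v_7 = 668; v_8 = 2493; v_9 = 9304; v_{10} = 34723.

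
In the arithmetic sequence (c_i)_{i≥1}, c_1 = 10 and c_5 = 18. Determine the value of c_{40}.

Common difference d = (18 - 10) / (5 - 1) = 2.
c_i = 10 + (i - 1)·2.
c_{40} = 10 + 39·2 = 88.

88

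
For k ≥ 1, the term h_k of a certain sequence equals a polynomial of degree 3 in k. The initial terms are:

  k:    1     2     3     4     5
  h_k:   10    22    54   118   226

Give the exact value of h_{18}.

11094

1st diffs: 12, 32, 64, 108.
2nd diffs: 20, 32, 44.
3rd diffs: 12, 12 (constant).
Newton forward-difference form: h_k = 10 + 12·C(k-1,1) + 20·C(k-1,2) + 12·C(k-1,3).
At k = 18: k-1 = 17, so h_{18} = 10 + 204 + 2720 + 8160 = 11094.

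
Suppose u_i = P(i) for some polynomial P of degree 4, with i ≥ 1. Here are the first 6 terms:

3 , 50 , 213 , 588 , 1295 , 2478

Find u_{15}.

70185

1st diffs: 47, 163, 375, 707, 1183.
2nd diffs: 116, 212, 332, 476.
3rd diffs: 96, 120, 144.
4th diffs: 24, 24 (constant).
Newton forward-difference form: u_i = 3 + 47·C(i-1,1) + 116·C(i-1,2) + 96·C(i-1,3) + 24·C(i-1,4).
At i = 15: i-1 = 14, so u_{15} = 3 + 658 + 10556 + 34944 + 24024 = 70185.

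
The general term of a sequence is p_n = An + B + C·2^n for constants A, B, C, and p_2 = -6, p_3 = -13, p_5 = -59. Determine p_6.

-122

At n = 2, 3, 5: 2A + B + 4C = -6; 3A + B + 8C = -13; 5A + B + 32C = -59.
Subtracting the first from the second: A + 4C = -7.
Subtracting the second from the third: 2A + 24C = -46.
Solving: C = -2, A = 1, then B = 0.
Therefore p_6 = 6 + 0 + (-2)·64 = -122.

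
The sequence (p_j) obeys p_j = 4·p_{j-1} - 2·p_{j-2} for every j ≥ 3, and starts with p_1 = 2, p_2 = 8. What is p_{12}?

Applying the relation repeatedly:
p_3 = 28;  p_4 = 96;  p_5 = 328;  p_6 = 1120;  p_7 = 3824;  p_8 = 13056;  p_9 = 44576;  p_{10} = 152192;  p_{11} = 519616;  p_{12} = 1774080.

1774080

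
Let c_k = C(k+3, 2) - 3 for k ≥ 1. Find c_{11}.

C(14, 2) = 91, so c_{11} = 88.

88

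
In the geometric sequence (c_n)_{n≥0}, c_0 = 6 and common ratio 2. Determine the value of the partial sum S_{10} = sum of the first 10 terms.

c_n = 6·2^(n-0).
S = 6·(2^10 - 1)/(2 - 1) = 6·(1024 - 1)/(1) = 6138.

6138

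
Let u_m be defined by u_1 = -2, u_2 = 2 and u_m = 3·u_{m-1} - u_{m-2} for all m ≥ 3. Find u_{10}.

Step forward from the initial values:
u_3 = 8, u_4 = 22, u_5 = 58, u_6 = 152, u_7 = 398, u_8 = 1042, u_9 = 2728, u_{10} = 7142.

7142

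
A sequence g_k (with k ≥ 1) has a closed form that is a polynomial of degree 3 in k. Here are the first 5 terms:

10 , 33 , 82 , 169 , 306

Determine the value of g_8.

1137

1st diffs: 23, 49, 87, 137.
2nd diffs: 26, 38, 50.
3rd diffs: 12, 12 (constant).
Newton forward-difference form: g_k = 10 + 23·C(k-1,1) + 26·C(k-1,2) + 12·C(k-1,3).
At k = 8: k-1 = 7, so g_8 = 10 + 161 + 546 + 420 = 1137.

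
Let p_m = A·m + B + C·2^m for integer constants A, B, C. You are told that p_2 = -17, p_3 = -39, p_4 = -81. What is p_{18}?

Write the equations: 2A + B + 4C = -17; 3A + B + 8C = -39; 4A + B + 16C = -81.
Subtracting the first from the second: A + 4C = -22.
Subtracting the second from the third: A + 8C = -42.
Solving: C = -5, A = -2, then B = 7.
Hence p_{18} = -2·18 + 7 + (-5)·262144 = -1310749.

-1310749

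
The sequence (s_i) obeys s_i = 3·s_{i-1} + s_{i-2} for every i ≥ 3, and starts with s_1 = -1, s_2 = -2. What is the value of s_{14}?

-3553922

Applying the relation repeatedly:
s_3 = -7  s_4 = -23  s_5 = -76  …  s_{11} = -98644  s_{12} = -325799  s_{13} = -1076041  s_{14} = -3553922.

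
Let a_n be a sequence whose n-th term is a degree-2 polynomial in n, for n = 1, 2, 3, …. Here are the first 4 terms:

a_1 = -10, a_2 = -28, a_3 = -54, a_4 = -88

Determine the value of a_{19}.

1st diffs: -18, -26, -34.
2nd diffs: -8, -8 (constant).
So a_n = -4n^2 - 6n.
Evaluating at n = 19 gives a_{19} = -1558.

-1558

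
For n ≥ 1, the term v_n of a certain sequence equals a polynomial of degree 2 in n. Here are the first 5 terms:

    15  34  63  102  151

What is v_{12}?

1st diffs: 19, 29, 39, 49.
2nd diffs: 10, 10, 10 (constant).
So v_n = 5n^2 + 4n + 6.
Evaluating at n = 12 gives v_{12} = 774.

774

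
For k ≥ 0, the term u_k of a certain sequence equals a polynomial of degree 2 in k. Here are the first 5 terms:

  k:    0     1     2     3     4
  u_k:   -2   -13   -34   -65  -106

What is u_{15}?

1st diffs: -11, -21, -31, -41.
2nd diffs: -10, -10, -10 (constant).
Newton forward-difference form: u_k = -2 + (-11)·C(k,1) + (-10)·C(k,2).
At k = 15: k = 15, so u_{15} = -2 - 165 - 1050 = -1217.

-1217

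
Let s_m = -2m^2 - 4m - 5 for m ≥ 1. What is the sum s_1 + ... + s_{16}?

-3616

Over m = 1..16: Σm = 136, Σm² = 1496.
Total = (-2)·1496 + (-4)·136 + (-5)·16 = -3616.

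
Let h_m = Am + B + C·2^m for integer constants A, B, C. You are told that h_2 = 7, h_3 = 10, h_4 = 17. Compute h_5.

32

At m = 2, 3, 4: 2A + B + 4C = 7; 3A + B + 8C = 10; 4A + B + 16C = 17.
Subtracting the first from the second: A + 4C = 3.
Subtracting the second from the third: A + 8C = 7.
Solving: C = 1, A = -1, then B = 5.
So h_m = -1·m + 5 + 1·2^m; at m=5 this is 32.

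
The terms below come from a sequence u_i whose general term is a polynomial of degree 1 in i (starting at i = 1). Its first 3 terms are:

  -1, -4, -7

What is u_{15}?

-43

1st diffs: -3, -3 (constant).
So u_i = -3i + 2.
Evaluating at i = 15 gives u_{15} = -43.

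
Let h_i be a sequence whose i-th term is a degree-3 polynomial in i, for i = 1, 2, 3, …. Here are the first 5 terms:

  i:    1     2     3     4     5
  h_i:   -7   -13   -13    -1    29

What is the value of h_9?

449

1st diffs: -6, 0, 12, 30.
2nd diffs: 6, 12, 18.
3rd diffs: 6, 6 (constant).
Newton forward-difference form: h_i = -7 + (-6)·C(i-1,1) + 6·C(i-1,2) + 6·C(i-1,3).
At i = 9: i-1 = 8, so h_9 = -7 - 48 + 168 + 336 = 449.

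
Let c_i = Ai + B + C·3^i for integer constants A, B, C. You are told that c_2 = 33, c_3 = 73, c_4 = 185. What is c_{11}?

Plug in i = 2, 3, 4: 2A + B + 9C = 33; 3A + B + 27C = 73; 4A + B + 81C = 185.
Subtracting the first from the second: A + 18C = 40.
Subtracting the second from the third: A + 54C = 112.
Solving: C = 2, A = 4, then B = 7.
Therefore c_{11} = 44 + 7 + 2·177147 = 354345.

354345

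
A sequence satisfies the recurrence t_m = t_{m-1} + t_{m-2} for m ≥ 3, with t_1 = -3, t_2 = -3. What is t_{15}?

-1830

Compute successive terms:
t_3 = -6, t_4 = -9, t_5 = -15, …, t_{12} = -432, t_{13} = -699, t_{14} = -1131, t_{15} = -1830.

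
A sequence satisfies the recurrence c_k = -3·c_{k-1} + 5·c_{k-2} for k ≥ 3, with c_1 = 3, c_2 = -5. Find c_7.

8655

Compute successive terms:
c_3 = 30  c_4 = -115  c_5 = 495  c_6 = -2060  c_7 = 8655.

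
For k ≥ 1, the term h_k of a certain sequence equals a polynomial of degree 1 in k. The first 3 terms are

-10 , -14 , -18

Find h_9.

-42

1st diffs: -4, -4 (constant).
So h_k = -4k - 6.
Evaluating at k = 9 gives h_9 = -42.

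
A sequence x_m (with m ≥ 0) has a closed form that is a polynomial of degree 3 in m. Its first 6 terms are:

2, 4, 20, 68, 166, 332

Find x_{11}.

1st diffs: 2, 16, 48, 98, 166.
2nd diffs: 14, 32, 50, 68.
3rd diffs: 18, 18, 18 (constant).
Newton forward-difference form: x_m = 2 + 2·C(m,1) + 14·C(m,2) + 18·C(m,3).
At m = 11: m = 11, so x_{11} = 2 + 22 + 770 + 2970 = 3764.

3764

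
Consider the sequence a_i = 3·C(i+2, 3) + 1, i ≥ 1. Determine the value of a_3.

C(5, 3) = 10, so a_3 = 31.

31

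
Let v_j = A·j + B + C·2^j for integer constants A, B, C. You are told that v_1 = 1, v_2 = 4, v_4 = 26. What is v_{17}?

Write the equations: A + B + 2C = 1; 2A + B + 4C = 4; 4A + B + 16C = 26.
Subtracting the first from the second: A + 2C = 3.
Subtracting the second from the third: 2A + 12C = 22.
Solving: C = 2, A = -1, then B = -2.
Therefore v_{17} = -17 + (-2) + 2·131072 = 262125.

262125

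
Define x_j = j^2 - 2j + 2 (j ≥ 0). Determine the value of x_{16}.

226

x_{16} = 1·16^2 - 2·16 + 2 = 226.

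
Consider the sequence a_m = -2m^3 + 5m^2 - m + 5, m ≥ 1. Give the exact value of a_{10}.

-1505

a_{10} = -2·10^3 + 5·10^2 - 1·10 + 5 = -1505.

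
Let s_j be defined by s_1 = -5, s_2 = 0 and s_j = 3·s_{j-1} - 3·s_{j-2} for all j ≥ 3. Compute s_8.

0

Compute successive terms:
s_3 = 15;  s_4 = 45;  s_5 = 90;  s_6 = 135;  s_7 = 135;  s_8 = 0.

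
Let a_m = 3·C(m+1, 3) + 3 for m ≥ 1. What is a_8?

255

C(9, 3) = 84, so a_8 = 255.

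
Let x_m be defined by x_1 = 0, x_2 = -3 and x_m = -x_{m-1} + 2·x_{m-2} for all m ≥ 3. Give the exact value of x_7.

Applying the relation repeatedly:
x_3 = 3  x_4 = -9  x_5 = 15  x_6 = -33  x_7 = 63.
(Characteristic roots are 1 and -2.)

63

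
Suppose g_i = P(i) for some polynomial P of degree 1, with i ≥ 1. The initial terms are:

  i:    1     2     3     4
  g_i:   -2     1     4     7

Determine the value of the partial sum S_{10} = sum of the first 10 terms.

115

1st diffs: 3, 3, 3 (constant).
So g_i = 3i - 5.
Continuing: …, 10, 13, 16, 19, …, g_{10} = 25.
Summing i = 1..10 (10 terms) gives 115.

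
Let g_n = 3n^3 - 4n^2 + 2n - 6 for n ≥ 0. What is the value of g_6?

g_6 = 3·6^3 - 4·6^2 + 2·6 - 6 = 510.

510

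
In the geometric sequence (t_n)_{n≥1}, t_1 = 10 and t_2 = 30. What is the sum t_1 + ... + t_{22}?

156905298040

Common ratio r = 3.
t_n = 10·3^(n-1).
S = 10·(3^22 - 1)/(3 - 1) = 10·(31381059609 - 1)/(2) = 156905298040.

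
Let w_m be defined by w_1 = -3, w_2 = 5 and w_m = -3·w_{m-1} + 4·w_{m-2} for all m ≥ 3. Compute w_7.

-6555

Compute successive terms:
w_3 = -27; w_4 = 101; w_5 = -411; w_6 = 1637; w_7 = -6555.
(Characteristic roots are 1 and -4.)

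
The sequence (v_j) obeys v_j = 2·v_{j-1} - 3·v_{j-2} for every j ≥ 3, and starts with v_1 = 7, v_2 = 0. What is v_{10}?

Step forward from the initial values:
v_3 = -21  v_4 = -42  v_5 = -21  v_6 = 84  v_7 = 231  v_8 = 210  v_9 = -273  v_{10} = -1176.

-1176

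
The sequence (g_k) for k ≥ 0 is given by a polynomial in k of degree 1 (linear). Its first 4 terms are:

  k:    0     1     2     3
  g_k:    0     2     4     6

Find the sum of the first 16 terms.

1st diffs: 2, 2, 2 (constant).
So g_k = 2k.
Continuing: …, 8, 10, 12, 14, …, g_{15} = 30.
Summing k = 0..15 (16 terms) gives 240.

240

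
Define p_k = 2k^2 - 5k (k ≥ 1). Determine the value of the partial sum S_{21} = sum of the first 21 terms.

Over k = 1..21: Σk = 231, Σk² = 3311.
Total = (2)·3311 + (-5)·231 = 5467.

5467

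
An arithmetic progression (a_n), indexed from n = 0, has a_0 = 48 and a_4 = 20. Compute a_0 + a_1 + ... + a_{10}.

143

Common difference d = (20 - 48) / (4 - 0) = -7.
a_n = 48 + (n - 0)·(-7).
a_{10} = -22; S = 11·(48 + (-22))/2 = 143.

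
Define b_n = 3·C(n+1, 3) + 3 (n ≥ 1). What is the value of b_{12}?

861

C(13, 3) = 286, so b_{12} = 861.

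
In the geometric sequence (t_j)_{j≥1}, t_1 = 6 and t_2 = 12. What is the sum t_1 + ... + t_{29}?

3221225466

Common ratio r = 2.
t_j = 6·2^(j-1).
S = 6·(2^29 - 1)/(2 - 1) = 6·(536870912 - 1)/(1) = 3221225466.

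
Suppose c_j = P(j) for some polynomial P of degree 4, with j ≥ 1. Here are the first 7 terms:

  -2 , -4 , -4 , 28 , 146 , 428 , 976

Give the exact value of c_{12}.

1st diffs: -2, 0, 32, 118, 282, 548.
2nd diffs: 2, 32, 86, 164, 266.
3rd diffs: 30, 54, 78, 102.
4th diffs: 24, 24, 24 (constant).
So c_j = j^4 - 5j^3 + 6j^2 - 4.
Evaluating at j = 12 gives c_{12} = 12956.

12956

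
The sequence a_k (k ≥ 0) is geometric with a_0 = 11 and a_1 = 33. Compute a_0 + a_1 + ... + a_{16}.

Common ratio r = 3.
a_k = 11·3^(k-0).
S = 11·(3^17 - 1)/(3 - 1) = 11·(129140163 - 1)/(2) = 710270891.

710270891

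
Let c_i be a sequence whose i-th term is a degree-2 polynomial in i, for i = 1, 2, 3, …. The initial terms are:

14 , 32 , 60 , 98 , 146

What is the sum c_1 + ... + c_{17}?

1st diffs: 18, 28, 38, 48.
2nd diffs: 10, 10, 10 (constant).
Newton forward-difference form: c_i = 14 + 18·C(i-1,1) + 10·C(i-1,2).
Continuing: …, 204, 272, 350, 438, …, c_{17} = 1502.
Summing i = 1..17 (17 terms) gives 9486.

9486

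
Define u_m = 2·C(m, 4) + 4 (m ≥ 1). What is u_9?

256

C(9, 4) = 126, so u_9 = 256.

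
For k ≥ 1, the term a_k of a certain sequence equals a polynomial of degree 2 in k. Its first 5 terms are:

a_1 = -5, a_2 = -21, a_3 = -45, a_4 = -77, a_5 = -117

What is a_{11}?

1st diffs: -16, -24, -32, -40.
2nd diffs: -8, -8, -8 (constant).
Newton forward-difference form: a_k = -5 + (-16)·C(k-1,1) + (-8)·C(k-1,2).
At k = 11: k-1 = 10, so a_{11} = -5 - 160 - 360 = -525.

-525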